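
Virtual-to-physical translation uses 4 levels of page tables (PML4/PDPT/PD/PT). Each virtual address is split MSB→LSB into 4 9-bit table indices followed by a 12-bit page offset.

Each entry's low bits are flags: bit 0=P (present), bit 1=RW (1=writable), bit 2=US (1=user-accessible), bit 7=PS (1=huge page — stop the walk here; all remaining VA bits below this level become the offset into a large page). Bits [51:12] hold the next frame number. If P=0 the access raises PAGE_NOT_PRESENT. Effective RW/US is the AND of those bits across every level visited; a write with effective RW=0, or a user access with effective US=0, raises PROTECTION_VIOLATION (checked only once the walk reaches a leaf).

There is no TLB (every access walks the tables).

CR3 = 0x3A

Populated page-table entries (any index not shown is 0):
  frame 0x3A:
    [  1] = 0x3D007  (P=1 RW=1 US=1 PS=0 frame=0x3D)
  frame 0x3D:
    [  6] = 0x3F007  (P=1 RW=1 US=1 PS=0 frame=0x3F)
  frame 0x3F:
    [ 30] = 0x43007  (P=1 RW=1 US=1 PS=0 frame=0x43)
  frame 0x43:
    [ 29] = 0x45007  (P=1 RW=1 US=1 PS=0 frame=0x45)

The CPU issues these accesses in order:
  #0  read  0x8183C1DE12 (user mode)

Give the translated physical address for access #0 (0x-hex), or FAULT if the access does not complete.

Trace:
#0 VA=0x8183C1DE12 (r,user):
  L0 @0x3A[1] → 0x3D007  P=1,RW=1,US=1,PS=0
  L1 @0x3D[6] → 0x3F007  P=1,RW=1,US=1,PS=0
  L2 @0x3F[30] → 0x43007  P=1,RW=1,US=1,PS=0
  L3 @0x43[29] → 0x45007  P=1,RW=1,US=1,PS=0
  ✓ 0x45E12  — 4 lookups

Access #0 PA: 0x45E12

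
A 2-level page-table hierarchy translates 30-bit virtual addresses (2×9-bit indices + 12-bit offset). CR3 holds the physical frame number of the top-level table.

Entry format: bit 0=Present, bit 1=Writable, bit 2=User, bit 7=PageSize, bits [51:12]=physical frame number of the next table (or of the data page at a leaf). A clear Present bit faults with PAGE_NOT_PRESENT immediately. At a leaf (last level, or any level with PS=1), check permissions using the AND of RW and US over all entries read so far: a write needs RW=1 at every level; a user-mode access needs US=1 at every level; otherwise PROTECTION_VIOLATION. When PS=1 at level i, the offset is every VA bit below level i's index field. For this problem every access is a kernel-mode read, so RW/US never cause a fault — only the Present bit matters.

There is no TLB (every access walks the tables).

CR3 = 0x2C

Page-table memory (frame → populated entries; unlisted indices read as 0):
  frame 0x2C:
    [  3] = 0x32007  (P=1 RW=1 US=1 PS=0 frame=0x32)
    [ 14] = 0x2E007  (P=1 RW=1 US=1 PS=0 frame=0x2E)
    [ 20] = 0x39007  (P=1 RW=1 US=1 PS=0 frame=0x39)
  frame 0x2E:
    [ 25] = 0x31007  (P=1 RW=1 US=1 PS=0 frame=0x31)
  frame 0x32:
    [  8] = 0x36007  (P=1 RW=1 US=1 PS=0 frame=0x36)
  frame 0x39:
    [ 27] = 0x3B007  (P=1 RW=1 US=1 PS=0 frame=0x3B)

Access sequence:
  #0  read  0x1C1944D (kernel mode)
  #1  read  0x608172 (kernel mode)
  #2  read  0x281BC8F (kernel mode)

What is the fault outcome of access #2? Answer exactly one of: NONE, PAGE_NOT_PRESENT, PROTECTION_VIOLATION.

Per-access translation:
#0 VA=0x1C1944D (r,kernel):
  lvl0: tbl 0x2C, slot 14 ⇒ 0x2E007 (P1/RW1/US1/PS0)
  lvl1: tbl 0x2E, slot 25 ⇒ 0x31007 (P1/RW1/US1/PS0)
  ⇒ phys 0x3144D  [2 reads]
#1 VA=0x608172 (r,kernel):
  lvl0: tbl 0x2C, slot 3 ⇒ 0x32007 (P1/RW1/US1/PS0)
  lvl1: tbl 0x32, slot 8 ⇒ 0x36007 (P1/RW1/US1/PS0)
  ⇒ phys 0x36172  [2 reads]
#2 VA=0x281BC8F (r,kernel):
  lvl0: tbl 0x2C, slot 20 ⇒ 0x39007 (P1/RW1/US1/PS0)
  lvl1: tbl 0x39, slot 27 ⇒ 0x3B007 (P1/RW1/US1/PS0)
  ⇒ phys 0x3BC8F  [2 reads]

Access #2 fault: NONE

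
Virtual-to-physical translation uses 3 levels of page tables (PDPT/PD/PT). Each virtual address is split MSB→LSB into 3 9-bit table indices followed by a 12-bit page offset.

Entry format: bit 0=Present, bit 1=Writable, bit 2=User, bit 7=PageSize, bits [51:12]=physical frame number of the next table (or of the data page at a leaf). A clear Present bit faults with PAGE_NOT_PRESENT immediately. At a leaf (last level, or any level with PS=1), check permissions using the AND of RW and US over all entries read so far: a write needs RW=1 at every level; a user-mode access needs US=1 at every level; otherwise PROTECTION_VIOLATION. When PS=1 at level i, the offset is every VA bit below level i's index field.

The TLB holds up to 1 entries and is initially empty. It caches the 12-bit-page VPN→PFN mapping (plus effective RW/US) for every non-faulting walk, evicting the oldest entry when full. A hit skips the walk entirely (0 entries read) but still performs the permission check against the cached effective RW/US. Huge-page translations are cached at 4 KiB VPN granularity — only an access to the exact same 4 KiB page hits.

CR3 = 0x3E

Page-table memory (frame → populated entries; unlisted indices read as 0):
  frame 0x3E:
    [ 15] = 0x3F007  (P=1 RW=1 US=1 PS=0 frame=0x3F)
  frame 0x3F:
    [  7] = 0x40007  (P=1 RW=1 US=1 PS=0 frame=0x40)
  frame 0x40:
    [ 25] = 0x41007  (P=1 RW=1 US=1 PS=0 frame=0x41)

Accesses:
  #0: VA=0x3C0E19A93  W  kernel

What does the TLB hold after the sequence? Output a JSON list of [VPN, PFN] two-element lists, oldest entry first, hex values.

Trace:
#0 VA=0x3C0E19A93 (w,kernel):
  lvl0: tbl 0x3E, slot 15 ⇒ 0x3F007 (P1/RW1/US1/PS0)
  lvl1: tbl 0x3F, slot 7 ⇒ 0x40007 (P1/RW1/US1/PS0)
  lvl2: tbl 0x40, slot 25 ⇒ 0x41007 (P1/RW1/US1/PS0)
  ✓ 0x41A93  — 3 lookups

TLB: [["0x3C0E19", "0x41"]]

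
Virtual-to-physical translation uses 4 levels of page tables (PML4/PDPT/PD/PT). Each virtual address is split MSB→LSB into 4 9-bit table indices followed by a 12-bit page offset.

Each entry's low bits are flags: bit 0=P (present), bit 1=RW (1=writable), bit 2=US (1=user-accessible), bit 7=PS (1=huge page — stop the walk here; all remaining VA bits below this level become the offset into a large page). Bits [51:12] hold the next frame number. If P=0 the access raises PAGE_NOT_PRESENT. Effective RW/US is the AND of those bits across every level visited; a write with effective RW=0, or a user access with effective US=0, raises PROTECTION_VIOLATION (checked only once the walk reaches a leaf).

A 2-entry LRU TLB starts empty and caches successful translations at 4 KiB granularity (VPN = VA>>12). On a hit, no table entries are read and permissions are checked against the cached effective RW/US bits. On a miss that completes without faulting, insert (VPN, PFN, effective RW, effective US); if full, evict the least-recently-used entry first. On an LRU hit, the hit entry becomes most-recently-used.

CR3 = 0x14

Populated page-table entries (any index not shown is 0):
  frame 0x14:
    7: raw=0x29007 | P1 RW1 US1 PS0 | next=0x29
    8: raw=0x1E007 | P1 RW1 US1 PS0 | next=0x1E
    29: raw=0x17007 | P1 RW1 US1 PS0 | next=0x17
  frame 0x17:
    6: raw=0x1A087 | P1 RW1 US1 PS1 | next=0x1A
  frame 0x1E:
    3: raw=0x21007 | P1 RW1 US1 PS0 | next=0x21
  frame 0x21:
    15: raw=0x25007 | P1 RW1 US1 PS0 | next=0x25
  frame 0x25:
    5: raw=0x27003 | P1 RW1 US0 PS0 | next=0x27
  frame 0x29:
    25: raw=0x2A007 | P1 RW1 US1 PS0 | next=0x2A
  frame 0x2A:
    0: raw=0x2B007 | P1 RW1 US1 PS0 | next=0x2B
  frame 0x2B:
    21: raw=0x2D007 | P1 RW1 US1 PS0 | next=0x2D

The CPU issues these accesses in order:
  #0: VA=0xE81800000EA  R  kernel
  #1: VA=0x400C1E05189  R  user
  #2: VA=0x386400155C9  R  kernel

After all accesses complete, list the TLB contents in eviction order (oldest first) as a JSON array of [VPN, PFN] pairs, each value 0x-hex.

Per-access translation:
#0 VA=0xE81800000EA (r,kernel):
  lvl0: tbl 0x14, slot 29 ⇒ 0x17007 (P1/RW1/US1/PS0)
  lvl1: tbl 0x17, slot 6 ⇒ 0x1A087 (P1/RW1/US1/PS1)
  → PA=0x1A0EA (huge @L1)  (2 entries read)
#1 VA=0x400C1E05189 (r,user):
  lvl0: tbl 0x14, slot 8 ⇒ 0x1E007 (P1/RW1/US1/PS0)
  lvl1: tbl 0x1E, slot 3 ⇒ 0x21007 (P1/RW1/US1/PS0)
  lvl2: tbl 0x21, slot 15 ⇒ 0x25007 (P1/RW1/US1/PS0)
  lvl3: tbl 0x25, slot 5 ⇒ 0x27003 (P1/RW1/US0/PS0)
  → PROTECTION_VIOLATION  (4 entries read)
#2 VA=0x386400155C9 (r,kernel):
  lvl0: tbl 0x14, slot 7 ⇒ 0x29007 (P1/RW1/US1/PS0)
  lvl1: tbl 0x29, slot 25 ⇒ 0x2A007 (P1/RW1/US1/PS0)
  lvl2: tbl 0x2A, slot 0 ⇒ 0x2B007 (P1/RW1/US1/PS0)
  lvl3: tbl 0x2B, slot 21 ⇒ 0x2D007 (P1/RW1/US1/PS0)
  → PA=0x2D5C9  (4 entries read)

TLB: [["0xE8180000", "0x1A"], ["0x38640015", "0x2D"]]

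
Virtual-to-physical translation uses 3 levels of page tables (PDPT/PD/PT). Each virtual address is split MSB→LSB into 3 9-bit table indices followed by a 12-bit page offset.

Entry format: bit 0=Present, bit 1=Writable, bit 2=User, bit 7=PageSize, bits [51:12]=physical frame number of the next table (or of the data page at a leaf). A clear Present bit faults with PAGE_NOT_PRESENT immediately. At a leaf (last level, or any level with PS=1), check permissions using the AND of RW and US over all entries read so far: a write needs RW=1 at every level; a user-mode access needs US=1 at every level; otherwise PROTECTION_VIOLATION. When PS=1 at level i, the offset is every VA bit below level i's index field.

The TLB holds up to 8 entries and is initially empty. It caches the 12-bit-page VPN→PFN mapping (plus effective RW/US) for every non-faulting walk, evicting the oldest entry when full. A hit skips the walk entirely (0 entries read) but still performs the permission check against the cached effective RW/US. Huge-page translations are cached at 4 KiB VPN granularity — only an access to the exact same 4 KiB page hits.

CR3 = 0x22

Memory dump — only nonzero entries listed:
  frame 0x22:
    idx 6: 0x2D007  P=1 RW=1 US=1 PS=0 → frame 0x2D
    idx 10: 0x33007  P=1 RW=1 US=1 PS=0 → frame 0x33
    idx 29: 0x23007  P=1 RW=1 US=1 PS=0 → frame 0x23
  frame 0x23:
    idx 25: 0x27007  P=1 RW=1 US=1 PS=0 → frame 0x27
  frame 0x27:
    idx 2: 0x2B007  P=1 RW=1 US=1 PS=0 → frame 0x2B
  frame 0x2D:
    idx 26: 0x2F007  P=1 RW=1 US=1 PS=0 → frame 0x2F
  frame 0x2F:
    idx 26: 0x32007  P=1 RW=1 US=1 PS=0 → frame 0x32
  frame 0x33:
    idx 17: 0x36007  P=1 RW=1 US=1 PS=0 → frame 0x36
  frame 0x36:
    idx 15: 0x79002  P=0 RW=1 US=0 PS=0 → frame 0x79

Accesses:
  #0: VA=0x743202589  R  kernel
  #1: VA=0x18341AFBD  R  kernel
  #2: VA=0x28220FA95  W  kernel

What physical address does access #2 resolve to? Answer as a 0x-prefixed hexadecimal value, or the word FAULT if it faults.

Per-access translation:
#0 VA=0x743202589 (r,kernel):
  lvl0: tbl 0x22, slot 29 ⇒ 0x23007 (P1/RW1/US1/PS0)
  lvl1: tbl 0x23, slot 25 ⇒ 0x27007 (P1/RW1/US1/PS0)
  lvl2: tbl 0x27, slot 2 ⇒ 0x2B007 (P1/RW1/US1/PS0)
  ✓ 0x2B589  — 3 lookups
#1 VA=0x18341AFBD (r,kernel):
  lvl0: tbl 0x22, slot 6 ⇒ 0x2D007 (P1/RW1/US1/PS0)
  lvl1: tbl 0x2D, slot 26 ⇒ 0x2F007 (P1/RW1/US1/PS0)
  lvl2: tbl 0x2F, slot 26 ⇒ 0x32007 (P1/RW1/US1/PS0)
  ✓ 0x32FBD  — 3 lookups
#2 VA=0x28220FA95 (w,kernel):
  lvl0: tbl 0x22, slot 10 ⇒ 0x33007 (P1/RW1/US1/PS0)
  lvl1: tbl 0x33, slot 17 ⇒ 0x36007 (P1/RW1/US1/PS0)
  lvl2: tbl 0x36, slot 15 ⇒ 0x79002 (P0/RW1/US0/PS0)
  ⇒ fault: PAGE_NOT_PRESENT  — 3 lookups

Access #2 PA: FAULT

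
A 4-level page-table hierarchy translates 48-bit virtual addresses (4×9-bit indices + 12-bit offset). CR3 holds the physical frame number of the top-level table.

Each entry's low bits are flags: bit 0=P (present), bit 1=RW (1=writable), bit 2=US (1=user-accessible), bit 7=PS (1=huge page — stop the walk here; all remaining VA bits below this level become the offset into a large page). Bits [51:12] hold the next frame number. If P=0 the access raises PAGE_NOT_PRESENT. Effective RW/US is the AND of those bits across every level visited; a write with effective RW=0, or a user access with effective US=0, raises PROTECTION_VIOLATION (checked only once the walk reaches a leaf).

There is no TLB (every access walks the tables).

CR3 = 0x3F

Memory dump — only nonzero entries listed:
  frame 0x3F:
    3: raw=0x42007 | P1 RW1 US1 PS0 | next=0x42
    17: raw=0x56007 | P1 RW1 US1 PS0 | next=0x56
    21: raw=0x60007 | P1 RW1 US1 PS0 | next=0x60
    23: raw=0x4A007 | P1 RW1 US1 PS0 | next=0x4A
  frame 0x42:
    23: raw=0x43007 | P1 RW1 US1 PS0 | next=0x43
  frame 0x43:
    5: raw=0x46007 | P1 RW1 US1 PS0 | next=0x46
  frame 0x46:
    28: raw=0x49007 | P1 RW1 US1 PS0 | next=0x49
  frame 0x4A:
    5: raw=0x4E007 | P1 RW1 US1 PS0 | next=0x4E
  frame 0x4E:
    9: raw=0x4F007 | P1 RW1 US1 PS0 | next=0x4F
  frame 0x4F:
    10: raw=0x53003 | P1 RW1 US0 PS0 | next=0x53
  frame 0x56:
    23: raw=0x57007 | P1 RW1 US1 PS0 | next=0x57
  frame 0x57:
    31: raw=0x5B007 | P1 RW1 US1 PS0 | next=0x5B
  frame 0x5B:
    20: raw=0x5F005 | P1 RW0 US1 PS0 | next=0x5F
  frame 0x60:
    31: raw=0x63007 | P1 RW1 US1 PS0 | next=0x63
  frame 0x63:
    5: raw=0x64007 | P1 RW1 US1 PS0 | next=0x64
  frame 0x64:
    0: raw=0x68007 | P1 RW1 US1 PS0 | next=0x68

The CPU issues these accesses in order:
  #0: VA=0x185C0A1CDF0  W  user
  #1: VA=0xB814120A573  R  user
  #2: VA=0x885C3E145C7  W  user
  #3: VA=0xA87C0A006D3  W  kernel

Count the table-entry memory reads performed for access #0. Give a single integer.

Trace:
#0 VA=0x185C0A1CDF0 (w,user):
  L0: frame=0x3F idx=3 entry=0x42007 [P=1 RW=1 US=1 PS=0]
  L1: frame=0x42 idx=23 entry=0x43007 [P=1 RW=1 US=1 PS=0]
  L2: frame=0x43 idx=5 entry=0x46007 [P=1 RW=1 US=1 PS=0]
  L3: frame=0x46 idx=28 entry=0x49007 [P=1 RW=1 US=1 PS=0]
  → PA=0x49DF0  (4 entries read)
#1 VA=0xB814120A573 (r,user):
  L0: frame=0x3F idx=23 entry=0x4A007 [P=1 RW=1 US=1 PS=0]
  L1: frame=0x4A idx=5 entry=0x4E007 [P=1 RW=1 US=1 PS=0]
  L2: frame=0x4E idx=9 entry=0x4F007 [P=1 RW=1 US=1 PS=0]
  L3: frame=0x4F idx=10 entry=0x53003 [P=1 RW=1 US=0 PS=0]
  ⇒ fault: PROTECTION_VIOLATION  — 4 lookups
#2 VA=0x885C3E145C7 (w,user):
  L0: frame=0x3F idx=17 entry=0x56007 [P=1 RW=1 US=1 PS=0]
  L1: frame=0x56 idx=23 entry=0x57007 [P=1 RW=1 US=1 PS=0]
  L2: frame=0x57 idx=31 entry=0x5B007 [P=1 RW=1 US=1 PS=0]
  L3: frame=0x5B idx=20 entry=0x5F005 [P=1 RW=0 US=1 PS=0]
  ⇒ fault: PROTECTION_VIOLATION  — 4 lookups
#3 VA=0xA87C0A006D3 (w,kernel):
  L0: frame=0x3F idx=21 entry=0x60007 [P=1 RW=1 US=1 PS=0]
  L1: frame=0x60 idx=31 entry=0x63007 [P=1 RW=1 US=1 PS=0]
  L2: frame=0x63 idx=5 entry=0x64007 [P=1 RW=1 US=1 PS=0]
  L3: frame=0x64 idx=0 entry=0x68007 [P=1 RW=1 US=1 PS=0]
  → PA=0x686D3  (4 entries read)

Entries read for #0: 4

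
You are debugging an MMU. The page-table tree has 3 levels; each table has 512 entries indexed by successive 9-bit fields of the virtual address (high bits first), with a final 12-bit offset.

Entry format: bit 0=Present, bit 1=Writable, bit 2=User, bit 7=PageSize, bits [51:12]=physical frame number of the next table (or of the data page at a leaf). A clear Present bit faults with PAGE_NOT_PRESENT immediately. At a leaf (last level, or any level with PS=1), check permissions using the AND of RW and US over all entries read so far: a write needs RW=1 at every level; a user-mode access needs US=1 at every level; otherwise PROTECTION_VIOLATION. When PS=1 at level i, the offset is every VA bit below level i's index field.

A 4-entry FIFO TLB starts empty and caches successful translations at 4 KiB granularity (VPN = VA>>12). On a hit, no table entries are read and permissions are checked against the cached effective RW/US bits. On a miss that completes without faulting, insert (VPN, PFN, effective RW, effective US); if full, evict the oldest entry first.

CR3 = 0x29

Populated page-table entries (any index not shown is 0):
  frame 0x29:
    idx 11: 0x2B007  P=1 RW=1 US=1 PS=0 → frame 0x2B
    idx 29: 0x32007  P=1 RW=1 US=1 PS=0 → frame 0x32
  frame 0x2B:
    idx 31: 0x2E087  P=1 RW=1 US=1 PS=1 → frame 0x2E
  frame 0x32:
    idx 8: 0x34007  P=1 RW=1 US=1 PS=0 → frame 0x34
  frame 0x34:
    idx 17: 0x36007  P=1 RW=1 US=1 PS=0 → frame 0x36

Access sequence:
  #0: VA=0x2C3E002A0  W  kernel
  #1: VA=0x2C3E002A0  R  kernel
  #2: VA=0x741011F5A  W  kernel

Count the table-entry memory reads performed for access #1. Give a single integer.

Per-access translation:
#0 VA=0x2C3E002A0 (w,kernel):
  L0: frame=0x29 idx=11 entry=0x2B007 [P=1 RW=1 US=1 PS=0]
  L1: frame=0x2B idx=31 entry=0x2E087 [P=1 RW=1 US=1 PS=1]
  ⇒ phys 0x2E2A0 (huge @L1)  [2 reads]
#1 VA=0x2C3E002A0 (r,kernel):
  TLB hit vpn=0x2C3E00 → PA=0x2E2A0
#2 VA=0x741011F5A (w,kernel):
  L0: frame=0x29 idx=29 entry=0x32007 [P=1 RW=1 US=1 PS=0]
  L1: frame=0x32 idx=8 entry=0x34007 [P=1 RW=1 US=1 PS=0]
  L2: frame=0x34 idx=17 entry=0x36007 [P=1 RW=1 US=1 PS=0]
  ⇒ phys 0x36F5A  [3 reads]

Entries read for #1: 0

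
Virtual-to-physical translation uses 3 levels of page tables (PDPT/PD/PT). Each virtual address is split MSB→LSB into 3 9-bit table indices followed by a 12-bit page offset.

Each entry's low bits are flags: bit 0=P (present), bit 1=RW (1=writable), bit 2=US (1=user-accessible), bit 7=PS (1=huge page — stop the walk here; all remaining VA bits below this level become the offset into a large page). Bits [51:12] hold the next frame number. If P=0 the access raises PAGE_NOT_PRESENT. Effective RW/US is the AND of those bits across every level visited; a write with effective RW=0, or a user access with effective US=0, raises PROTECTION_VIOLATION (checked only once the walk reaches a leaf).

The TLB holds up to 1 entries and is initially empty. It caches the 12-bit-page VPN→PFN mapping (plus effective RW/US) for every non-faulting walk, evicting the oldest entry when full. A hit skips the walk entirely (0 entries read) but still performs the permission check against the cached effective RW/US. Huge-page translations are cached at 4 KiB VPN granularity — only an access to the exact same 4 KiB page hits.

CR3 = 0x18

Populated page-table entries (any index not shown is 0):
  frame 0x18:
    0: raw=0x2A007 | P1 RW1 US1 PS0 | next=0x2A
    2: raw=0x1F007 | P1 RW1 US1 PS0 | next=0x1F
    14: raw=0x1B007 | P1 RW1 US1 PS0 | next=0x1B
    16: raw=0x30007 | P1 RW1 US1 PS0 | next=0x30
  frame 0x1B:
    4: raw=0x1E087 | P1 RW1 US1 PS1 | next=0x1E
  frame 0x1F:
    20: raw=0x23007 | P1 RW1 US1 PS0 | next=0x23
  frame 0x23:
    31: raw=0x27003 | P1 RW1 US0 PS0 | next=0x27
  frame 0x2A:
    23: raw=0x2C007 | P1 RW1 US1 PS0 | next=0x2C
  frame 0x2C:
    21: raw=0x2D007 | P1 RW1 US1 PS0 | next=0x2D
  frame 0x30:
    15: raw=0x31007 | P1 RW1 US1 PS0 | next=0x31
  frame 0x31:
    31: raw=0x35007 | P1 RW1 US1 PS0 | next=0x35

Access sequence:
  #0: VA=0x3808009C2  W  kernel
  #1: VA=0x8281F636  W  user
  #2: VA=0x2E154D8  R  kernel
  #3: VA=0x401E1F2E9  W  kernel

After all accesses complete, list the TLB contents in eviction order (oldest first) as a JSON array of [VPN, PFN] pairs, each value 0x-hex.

Walk each access:
#0 VA=0x3808009C2 (w,kernel):
  L0 @0x18[14] → 0x1B007  P=1,RW=1,US=1,PS=0
  L1 @0x1B[4] → 0x1E087  P=1,RW=1,US=1,PS=1
  ⇒ phys 0x1E9C2 (huge @L1)  [2 reads]
#1 VA=0x8281F636 (w,user):
  L0 @0x18[2] → 0x1F007  P=1,RW=1,US=1,PS=0
  L1 @0x1F[20] → 0x23007  P=1,RW=1,US=1,PS=0
  L2 @0x23[31] → 0x27003  P=1,RW=1,US=0,PS=0
  → PROTECTION_VIOLATION  (3 entries read)
#2 VA=0x2E154D8 (r,kernel):
  L0 @0x18[0] → 0x2A007  P=1,RW=1,US=1,PS=0
  L1 @0x2A[23] → 0x2C007  P=1,RW=1,US=1,PS=0
  L2 @0x2C[21] → 0x2D007  P=1,RW=1,US=1,PS=0
  ⇒ phys 0x2D4D8  [3 reads]
#3 VA=0x401E1F2E9 (w,kernel):
  L0 @0x18[16] → 0x30007  P=1,RW=1,US=1,PS=0
  L1 @0x30[15] → 0x31007  P=1,RW=1,US=1,PS=0
  L2 @0x31[31] → 0x35007  P=1,RW=1,US=1,PS=0
  ⇒ phys 0x352E9  [3 reads]

TLB: [["0x401E1F", "0x35"]]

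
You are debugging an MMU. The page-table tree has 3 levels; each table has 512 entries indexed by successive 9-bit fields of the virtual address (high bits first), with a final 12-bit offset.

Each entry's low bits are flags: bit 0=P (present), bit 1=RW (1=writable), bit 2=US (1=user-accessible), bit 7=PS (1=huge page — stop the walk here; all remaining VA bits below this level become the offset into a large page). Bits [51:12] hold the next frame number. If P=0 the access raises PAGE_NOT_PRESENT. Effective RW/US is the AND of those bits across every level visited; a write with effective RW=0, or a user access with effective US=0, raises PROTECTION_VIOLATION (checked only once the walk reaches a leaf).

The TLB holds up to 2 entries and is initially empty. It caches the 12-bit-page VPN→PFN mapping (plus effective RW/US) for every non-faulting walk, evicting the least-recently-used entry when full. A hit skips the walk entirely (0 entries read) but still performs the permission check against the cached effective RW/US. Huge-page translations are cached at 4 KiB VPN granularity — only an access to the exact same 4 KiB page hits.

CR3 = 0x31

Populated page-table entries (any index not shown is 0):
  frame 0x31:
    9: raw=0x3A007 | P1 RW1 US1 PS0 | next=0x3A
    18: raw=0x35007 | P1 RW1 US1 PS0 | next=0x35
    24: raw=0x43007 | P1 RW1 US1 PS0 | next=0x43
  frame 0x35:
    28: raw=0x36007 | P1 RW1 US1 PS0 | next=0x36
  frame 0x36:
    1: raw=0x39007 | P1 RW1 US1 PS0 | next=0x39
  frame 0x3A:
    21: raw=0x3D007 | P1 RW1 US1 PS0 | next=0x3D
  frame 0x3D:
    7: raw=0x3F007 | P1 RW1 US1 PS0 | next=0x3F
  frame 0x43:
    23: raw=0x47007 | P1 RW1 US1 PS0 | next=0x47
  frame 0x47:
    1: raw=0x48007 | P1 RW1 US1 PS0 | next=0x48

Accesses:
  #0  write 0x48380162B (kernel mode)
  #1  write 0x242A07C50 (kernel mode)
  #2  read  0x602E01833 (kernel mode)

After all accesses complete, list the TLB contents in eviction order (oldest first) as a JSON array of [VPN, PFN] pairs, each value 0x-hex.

Per-access translation:
#0 VA=0x48380162B (w,kernel):
  L0 @0x31[18] → 0x35007  P=1,RW=1,US=1,PS=0
  L1 @0x35[28] → 0x36007  P=1,RW=1,US=1,PS=0
  L2 @0x36[1] → 0x39007  P=1,RW=1,US=1,PS=0
  → PA=0x3962B  (3 entries read)
#1 VA=0x242A07C50 (w,kernel):
  L0 @0x31[9] → 0x3A007  P=1,RW=1,US=1,PS=0
  L1 @0x3A[21] → 0x3D007  P=1,RW=1,US=1,PS=0
  L2 @0x3D[7] → 0x3F007  P=1,RW=1,US=1,PS=0
  → PA=0x3FC50  (3 entries read)
#2 VA=0x602E01833 (r,kernel):
  L0 @0x31[24] → 0x43007  P=1,RW=1,US=1,PS=0
  L1 @0x43[23] → 0x47007  P=1,RW=1,US=1,PS=0
  L2 @0x47[1] → 0x48007  P=1,RW=1,US=1,PS=0
  → PA=0x48833  (3 entries read)

TLB: [["0x242A07", "0x3F"], ["0x602E01", "0x48"]]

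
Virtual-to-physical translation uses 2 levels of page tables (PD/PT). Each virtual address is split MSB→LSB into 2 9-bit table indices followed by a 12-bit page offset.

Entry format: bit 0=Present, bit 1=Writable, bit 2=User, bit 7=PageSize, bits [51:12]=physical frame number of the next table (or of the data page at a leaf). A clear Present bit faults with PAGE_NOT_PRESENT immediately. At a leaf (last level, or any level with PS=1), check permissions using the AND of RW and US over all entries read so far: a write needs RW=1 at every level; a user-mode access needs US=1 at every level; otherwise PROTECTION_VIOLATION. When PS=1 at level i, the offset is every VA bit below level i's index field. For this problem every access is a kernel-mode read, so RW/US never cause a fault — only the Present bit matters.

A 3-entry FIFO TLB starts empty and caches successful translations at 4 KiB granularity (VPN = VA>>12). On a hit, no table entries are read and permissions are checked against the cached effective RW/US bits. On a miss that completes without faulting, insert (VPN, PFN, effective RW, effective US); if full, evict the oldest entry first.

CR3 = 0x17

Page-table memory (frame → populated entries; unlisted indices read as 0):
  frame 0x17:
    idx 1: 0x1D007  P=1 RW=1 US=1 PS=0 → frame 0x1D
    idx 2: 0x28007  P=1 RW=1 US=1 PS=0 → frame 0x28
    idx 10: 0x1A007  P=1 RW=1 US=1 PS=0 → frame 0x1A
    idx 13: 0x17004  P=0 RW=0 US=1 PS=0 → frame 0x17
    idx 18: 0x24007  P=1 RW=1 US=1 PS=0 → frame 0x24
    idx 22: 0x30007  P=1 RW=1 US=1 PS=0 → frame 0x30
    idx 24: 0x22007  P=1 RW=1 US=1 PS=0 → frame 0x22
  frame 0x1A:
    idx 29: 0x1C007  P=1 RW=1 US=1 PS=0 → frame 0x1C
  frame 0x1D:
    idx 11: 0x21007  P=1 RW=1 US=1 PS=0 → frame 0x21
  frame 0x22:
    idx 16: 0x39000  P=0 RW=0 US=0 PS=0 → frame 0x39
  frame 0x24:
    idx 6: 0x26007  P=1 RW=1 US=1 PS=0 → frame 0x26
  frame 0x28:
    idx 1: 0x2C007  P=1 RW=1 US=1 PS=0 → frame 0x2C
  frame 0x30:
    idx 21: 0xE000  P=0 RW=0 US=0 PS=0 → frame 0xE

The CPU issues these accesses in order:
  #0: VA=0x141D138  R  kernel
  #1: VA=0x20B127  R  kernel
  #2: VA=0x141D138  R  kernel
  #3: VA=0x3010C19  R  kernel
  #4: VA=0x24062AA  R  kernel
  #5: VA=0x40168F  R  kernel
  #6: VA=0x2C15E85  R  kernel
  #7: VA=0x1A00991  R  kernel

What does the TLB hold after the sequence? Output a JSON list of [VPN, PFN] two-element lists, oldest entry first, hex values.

Per-access translation:
#0 VA=0x141D138 (r,kernel):
  L0 @0x17[10] → 0x1A007  P=1,RW=1,US=1,PS=0
  L1 @0x1A[29] → 0x1C007  P=1,RW=1,US=1,PS=0
  ✓ 0x1C138  — 2 lookups
#1 VA=0x20B127 (r,kernel):
  L0 @0x17[1] → 0x1D007  P=1,RW=1,US=1,PS=0
  L1 @0x1D[11] → 0x21007  P=1,RW=1,US=1,PS=0
  ✓ 0x21127  — 2 lookups
#2 VA=0x141D138 (r,kernel):
  TLB hit vpn=0x141D → PA=0x1C138
#3 VA=0x3010C19 (r,kernel):
  L0 @0x17[24] → 0x22007  P=1,RW=1,US=1,PS=0
  L1 @0x22[16] → 0x39000  P=0,RW=0,US=0,PS=0
  ✗ PAGE_NOT_PRESENT  [2 reads]
#4 VA=0x24062AA (r,kernel):
  L0 @0x17[18] → 0x24007  P=1,RW=1,US=1,PS=0
  L1 @0x24[6] → 0x26007  P=1,RW=1,US=1,PS=0
  ✓ 0x262AA  — 2 lookups
#5 VA=0x40168F (r,kernel):
  L0 @0x17[2] → 0x28007  P=1,RW=1,US=1,PS=0
  L1 @0x28[1] → 0x2C007  P=1,RW=1,US=1,PS=0
  ✓ 0x2C68F  — 2 lookups
#6 VA=0x2C15E85 (r,kernel):
  L0 @0x17[22] → 0x30007  P=1,RW=1,US=1,PS=0
  L1 @0x30[21] → 0xE000  P=0,RW=0,US=0,PS=0
  ✗ PAGE_NOT_PRESENT  [2 reads]
#7 VA=0x1A00991 (r,kernel):
  L0 @0x17[13] → 0x17004  P=0,RW=0,US=1,PS=0
  ✗ PAGE_NOT_PRESENT  [1 reads]

TLB: [["0x20B", "0x21"], ["0x2406", "0x26"], ["0x401", "0x2C"]]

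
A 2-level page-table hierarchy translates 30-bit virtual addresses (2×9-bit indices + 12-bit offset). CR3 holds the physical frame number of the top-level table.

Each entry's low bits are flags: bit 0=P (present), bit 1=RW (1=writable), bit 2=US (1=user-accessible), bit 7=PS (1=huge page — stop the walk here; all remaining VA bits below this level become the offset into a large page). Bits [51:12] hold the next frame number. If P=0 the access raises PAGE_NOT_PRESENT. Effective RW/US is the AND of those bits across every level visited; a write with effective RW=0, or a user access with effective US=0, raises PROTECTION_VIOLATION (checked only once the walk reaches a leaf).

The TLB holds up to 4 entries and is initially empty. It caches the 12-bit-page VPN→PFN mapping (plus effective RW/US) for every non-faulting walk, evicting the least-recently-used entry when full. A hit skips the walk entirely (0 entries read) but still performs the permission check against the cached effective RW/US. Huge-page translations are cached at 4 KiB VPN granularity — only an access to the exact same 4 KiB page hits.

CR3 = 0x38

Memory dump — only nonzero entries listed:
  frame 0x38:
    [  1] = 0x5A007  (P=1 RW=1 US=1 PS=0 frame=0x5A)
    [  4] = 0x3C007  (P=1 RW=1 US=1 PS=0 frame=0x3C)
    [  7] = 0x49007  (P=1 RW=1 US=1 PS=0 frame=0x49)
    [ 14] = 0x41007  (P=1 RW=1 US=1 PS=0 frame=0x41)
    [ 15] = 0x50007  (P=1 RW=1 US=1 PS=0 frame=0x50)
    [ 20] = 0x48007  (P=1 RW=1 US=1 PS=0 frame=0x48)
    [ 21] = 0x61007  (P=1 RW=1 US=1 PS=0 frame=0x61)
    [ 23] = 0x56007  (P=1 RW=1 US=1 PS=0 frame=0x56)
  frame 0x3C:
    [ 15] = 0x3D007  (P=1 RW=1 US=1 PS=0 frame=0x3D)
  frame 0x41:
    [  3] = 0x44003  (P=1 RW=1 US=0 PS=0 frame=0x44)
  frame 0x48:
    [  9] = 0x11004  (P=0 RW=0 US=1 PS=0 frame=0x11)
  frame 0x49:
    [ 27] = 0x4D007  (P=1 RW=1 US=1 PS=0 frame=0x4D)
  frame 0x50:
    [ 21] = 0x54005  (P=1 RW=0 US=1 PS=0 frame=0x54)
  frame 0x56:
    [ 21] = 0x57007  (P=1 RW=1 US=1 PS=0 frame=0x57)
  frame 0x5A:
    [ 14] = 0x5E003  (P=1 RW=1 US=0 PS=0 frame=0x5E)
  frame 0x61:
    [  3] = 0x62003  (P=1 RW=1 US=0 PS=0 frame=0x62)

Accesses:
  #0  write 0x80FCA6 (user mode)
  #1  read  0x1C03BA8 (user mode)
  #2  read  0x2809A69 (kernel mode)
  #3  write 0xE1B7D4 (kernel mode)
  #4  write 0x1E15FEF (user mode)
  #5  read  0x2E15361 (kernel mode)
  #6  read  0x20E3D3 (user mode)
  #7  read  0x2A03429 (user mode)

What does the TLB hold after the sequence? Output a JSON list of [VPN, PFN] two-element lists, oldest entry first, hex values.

Per-access translation:
#0 VA=0x80FCA6 (w,user):
  lvl0: tbl 0x38, slot 4 ⇒ 0x3C007 (P1/RW1/US1/PS0)
  lvl1: tbl 0x3C, slot 15 ⇒ 0x3D007 (P1/RW1/US1/PS0)
  ✓ 0x3DCA6  — 2 lookups
#1 VA=0x1C03BA8 (r,user):
  lvl0: tbl 0x38, slot 14 ⇒ 0x41007 (P1/RW1/US1/PS0)
  lvl1: tbl 0x41, slot 3 ⇒ 0x44003 (P1/RW1/US0/PS0)
  ✗ PROTECTION_VIOLATION  [2 reads]
#2 VA=0x2809A69 (r,kernel):
  lvl0: tbl 0x38, slot 20 ⇒ 0x48007 (P1/RW1/US1/PS0)
  lvl1: tbl 0x48, slot 9 ⇒ 0x11004 (P0/RW0/US1/PS0)
  ✗ PAGE_NOT_PRESENT  [2 reads]
#3 VA=0xE1B7D4 (w,kernel):
  lvl0: tbl 0x38, slot 7 ⇒ 0x49007 (P1/RW1/US1/PS0)
  lvl1: tbl 0x49, slot 27 ⇒ 0x4D007 (P1/RW1/US1/PS0)
  ✓ 0x4D7D4  — 2 lookups
#4 VA=0x1E15FEF (w,user):
  lvl0: tbl 0x38, slot 15 ⇒ 0x50007 (P1/RW1/US1/PS0)
  lvl1: tbl 0x50, slot 21 ⇒ 0x54005 (P1/RW0/US1/PS0)
  ✗ PROTECTION_VIOLATION  [2 reads]
#5 VA=0x2E15361 (r,kernel):
  lvl0: tbl 0x38, slot 23 ⇒ 0x56007 (P1/RW1/US1/PS0)
  lvl1: tbl 0x56, slot 21 ⇒ 0x57007 (P1/RW1/US1/PS0)
  ✓ 0x57361  — 2 lookups
#6 VA=0x20E3D3 (r,user):
  lvl0: tbl 0x38, slot 1 ⇒ 0x5A007 (P1/RW1/US1/PS0)
  lvl1: tbl 0x5A, slot 14 ⇒ 0x5E003 (P1/RW1/US0/PS0)
  ✗ PROTECTION_VIOLATION  [2 reads]
#7 VA=0x2A03429 (r,user):
  lvl0: tbl 0x38, slot 21 ⇒ 0x61007 (P1/RW1/US1/PS0)
  lvl1: tbl 0x61, slot 3 ⇒ 0x62003 (P1/RW1/US0/PS0)
  ✗ PROTECTION_VIOLATION  [2 reads]

TLB: [["0x80F", "0x3D"], ["0xE1B", "0x4D"], ["0x2E15", "0x57"]]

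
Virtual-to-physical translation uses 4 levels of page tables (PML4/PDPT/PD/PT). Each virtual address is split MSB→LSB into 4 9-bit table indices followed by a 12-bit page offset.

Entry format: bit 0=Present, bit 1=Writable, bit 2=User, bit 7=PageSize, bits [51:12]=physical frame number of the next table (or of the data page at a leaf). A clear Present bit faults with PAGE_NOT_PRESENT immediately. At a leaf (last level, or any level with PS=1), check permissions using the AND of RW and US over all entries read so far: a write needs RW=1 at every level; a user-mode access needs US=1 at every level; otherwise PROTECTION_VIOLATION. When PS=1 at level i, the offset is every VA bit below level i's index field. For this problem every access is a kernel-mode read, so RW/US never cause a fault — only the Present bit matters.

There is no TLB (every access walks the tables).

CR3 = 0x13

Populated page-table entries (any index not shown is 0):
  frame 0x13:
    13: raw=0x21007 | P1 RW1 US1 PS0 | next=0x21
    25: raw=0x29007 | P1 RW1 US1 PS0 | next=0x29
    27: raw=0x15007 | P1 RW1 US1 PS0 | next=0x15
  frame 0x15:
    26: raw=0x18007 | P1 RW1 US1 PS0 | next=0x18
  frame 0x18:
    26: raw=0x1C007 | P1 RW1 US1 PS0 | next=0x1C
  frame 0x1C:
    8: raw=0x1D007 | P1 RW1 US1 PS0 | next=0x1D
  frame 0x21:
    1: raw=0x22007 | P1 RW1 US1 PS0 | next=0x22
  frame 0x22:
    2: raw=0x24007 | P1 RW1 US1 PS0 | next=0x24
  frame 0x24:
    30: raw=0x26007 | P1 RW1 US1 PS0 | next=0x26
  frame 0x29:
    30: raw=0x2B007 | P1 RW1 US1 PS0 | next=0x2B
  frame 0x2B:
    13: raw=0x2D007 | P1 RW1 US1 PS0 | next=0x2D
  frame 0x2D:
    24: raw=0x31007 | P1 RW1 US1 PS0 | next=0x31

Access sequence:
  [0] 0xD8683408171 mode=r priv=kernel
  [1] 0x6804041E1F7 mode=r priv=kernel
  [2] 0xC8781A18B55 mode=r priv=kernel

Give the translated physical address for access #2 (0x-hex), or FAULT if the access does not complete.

Trace:
#0 VA=0xD8683408171 (r,kernel):
  L0: frame=0x13 idx=27 entry=0x15007 [P=1 RW=1 US=1 PS=0]
  L1: frame=0x15 idx=26 entry=0x18007 [P=1 RW=1 US=1 PS=0]
  L2: frame=0x18 idx=26 entry=0x1C007 [P=1 RW=1 US=1 PS=0]
  L3: frame=0x1C idx=8 entry=0x1D007 [P=1 RW=1 US=1 PS=0]
  ⇒ phys 0x1D171  [4 reads]
#1 VA=0x6804041E1F7 (r,kernel):
  L0: frame=0x13 idx=13 entry=0x21007 [P=1 RW=1 US=1 PS=0]
  L1: frame=0x21 idx=1 entry=0x22007 [P=1 RW=1 US=1 PS=0]
  L2: frame=0x22 idx=2 entry=0x24007 [P=1 RW=1 US=1 PS=0]
  L3: frame=0x24 idx=30 entry=0x26007 [P=1 RW=1 US=1 PS=0]
  ⇒ phys 0x261F7  [4 reads]
#2 VA=0xC8781A18B55 (r,kernel):
  L0: frame=0x13 idx=25 entry=0x29007 [P=1 RW=1 US=1 PS=0]
  L1: frame=0x29 idx=30 entry=0x2B007 [P=1 RW=1 US=1 PS=0]
  L2: frame=0x2B idx=13 entry=0x2D007 [P=1 RW=1 US=1 PS=0]
  L3: frame=0x2D idx=24 entry=0x31007 [P=1 RW=1 US=1 PS=0]
  ⇒ phys 0x31B55  [4 reads]

Access #2 PA: 0x31B55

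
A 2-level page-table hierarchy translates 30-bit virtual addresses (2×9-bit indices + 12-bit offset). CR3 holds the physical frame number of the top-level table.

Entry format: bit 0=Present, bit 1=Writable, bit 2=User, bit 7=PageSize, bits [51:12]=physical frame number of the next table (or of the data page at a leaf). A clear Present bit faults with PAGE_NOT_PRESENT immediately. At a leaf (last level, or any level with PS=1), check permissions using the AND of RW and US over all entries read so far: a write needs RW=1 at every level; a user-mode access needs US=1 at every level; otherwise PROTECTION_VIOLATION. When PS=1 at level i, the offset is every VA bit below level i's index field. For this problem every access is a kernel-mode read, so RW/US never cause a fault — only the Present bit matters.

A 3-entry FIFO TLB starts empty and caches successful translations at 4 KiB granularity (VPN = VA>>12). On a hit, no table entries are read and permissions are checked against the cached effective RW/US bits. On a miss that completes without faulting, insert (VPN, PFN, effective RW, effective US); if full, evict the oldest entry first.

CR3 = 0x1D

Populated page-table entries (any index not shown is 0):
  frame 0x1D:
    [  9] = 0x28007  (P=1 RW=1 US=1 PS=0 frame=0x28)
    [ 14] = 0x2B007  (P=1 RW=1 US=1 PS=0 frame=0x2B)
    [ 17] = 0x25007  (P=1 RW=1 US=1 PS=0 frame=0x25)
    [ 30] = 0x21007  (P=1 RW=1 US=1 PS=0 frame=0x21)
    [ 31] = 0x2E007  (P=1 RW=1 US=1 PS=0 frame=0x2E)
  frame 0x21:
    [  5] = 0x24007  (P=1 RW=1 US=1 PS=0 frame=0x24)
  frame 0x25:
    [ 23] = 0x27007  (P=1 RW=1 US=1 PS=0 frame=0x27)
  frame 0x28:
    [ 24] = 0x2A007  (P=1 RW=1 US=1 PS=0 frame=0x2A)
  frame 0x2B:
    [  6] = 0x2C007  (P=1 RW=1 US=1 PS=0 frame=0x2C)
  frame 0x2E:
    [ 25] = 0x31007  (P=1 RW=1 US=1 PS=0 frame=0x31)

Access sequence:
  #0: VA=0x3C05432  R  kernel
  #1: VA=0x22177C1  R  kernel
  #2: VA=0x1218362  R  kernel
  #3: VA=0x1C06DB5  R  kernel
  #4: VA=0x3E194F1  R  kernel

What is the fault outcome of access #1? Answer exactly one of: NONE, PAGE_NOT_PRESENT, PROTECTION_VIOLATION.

Walk each access:
#0 VA=0x3C05432 (r,kernel):
  L0 @0x1D[30] → 0x21007  P=1,RW=1,US=1,PS=0
  L1 @0x21[5] → 0x24007  P=1,RW=1,US=1,PS=0
  ✓ 0x24432  — 2 lookups
#1 VA=0x22177C1 (r,kernel):
  L0 @0x1D[17] → 0x25007  P=1,RW=1,US=1,PS=0
  L1 @0x25[23] → 0x27007  P=1,RW=1,US=1,PS=0
  ✓ 0x277C1  — 2 lookups
#2 VA=0x1218362 (r,kernel):
  L0 @0x1D[9] → 0x28007  P=1,RW=1,US=1,PS=0
  L1 @0x28[24] → 0x2A007  P=1,RW=1,US=1,PS=0
  ✓ 0x2A362  — 2 lookups
#3 VA=0x1C06DB5 (r,kernel):
  L0 @0x1D[14] → 0x2B007  P=1,RW=1,US=1,PS=0
  L1 @0x2B[6] → 0x2C007  P=1,RW=1,US=1,PS=0
  ✓ 0x2CDB5  — 2 lookups
#4 VA=0x3E194F1 (r,kernel):
  L0 @0x1D[31] → 0x2E007  P=1,RW=1,US=1,PS=0
  L1 @0x2E[25] → 0x31007  P=1,RW=1,US=1,PS=0
  ✓ 0x314F1  — 2 lookups

Access #1 fault: NONE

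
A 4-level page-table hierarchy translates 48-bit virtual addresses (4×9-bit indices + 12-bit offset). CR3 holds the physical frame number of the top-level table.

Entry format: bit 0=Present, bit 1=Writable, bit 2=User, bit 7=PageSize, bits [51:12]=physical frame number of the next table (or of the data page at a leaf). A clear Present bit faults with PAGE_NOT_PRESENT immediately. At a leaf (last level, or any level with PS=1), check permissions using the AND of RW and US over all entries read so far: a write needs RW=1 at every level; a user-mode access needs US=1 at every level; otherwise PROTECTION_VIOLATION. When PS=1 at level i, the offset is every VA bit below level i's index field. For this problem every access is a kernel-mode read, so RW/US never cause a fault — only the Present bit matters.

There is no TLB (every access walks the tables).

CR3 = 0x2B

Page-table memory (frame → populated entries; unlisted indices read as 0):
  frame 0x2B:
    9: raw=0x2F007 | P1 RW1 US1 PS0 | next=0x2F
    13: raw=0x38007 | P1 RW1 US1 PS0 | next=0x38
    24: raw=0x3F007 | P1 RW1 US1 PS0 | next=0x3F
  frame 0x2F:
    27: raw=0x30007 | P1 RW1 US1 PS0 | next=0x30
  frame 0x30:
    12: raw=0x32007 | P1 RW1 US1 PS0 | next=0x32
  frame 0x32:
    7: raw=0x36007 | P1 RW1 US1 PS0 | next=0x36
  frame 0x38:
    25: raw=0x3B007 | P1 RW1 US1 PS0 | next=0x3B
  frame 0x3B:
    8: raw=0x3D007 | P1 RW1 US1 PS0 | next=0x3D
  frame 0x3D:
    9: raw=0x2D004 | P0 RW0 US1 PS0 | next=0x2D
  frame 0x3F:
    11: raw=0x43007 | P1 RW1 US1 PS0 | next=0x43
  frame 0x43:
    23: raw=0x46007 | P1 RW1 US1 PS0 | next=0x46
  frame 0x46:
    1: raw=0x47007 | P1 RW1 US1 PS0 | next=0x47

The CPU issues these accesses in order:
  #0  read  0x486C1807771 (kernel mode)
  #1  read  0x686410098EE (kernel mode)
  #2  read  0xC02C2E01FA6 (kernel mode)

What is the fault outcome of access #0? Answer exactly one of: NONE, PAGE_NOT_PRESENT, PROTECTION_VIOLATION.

Per-access translation:
#0 VA=0x486C1807771 (r,kernel):
  L0 @0x2B[9] → 0x2F007  P=1,RW=1,US=1,PS=0
  L1 @0x2F[27] → 0x30007  P=1,RW=1,US=1,PS=0
  L2 @0x30[12] → 0x32007  P=1,RW=1,US=1,PS=0
  L3 @0x32[7] → 0x36007  P=1,RW=1,US=1,PS=0
  ✓ 0x36771  — 4 lookups
#1 VA=0x686410098EE (r,kernel):
  L0 @0x2B[13] → 0x38007  P=1,RW=1,US=1,PS=0
  L1 @0x38[25] → 0x3B007  P=1,RW=1,US=1,PS=0
  L2 @0x3B[8] → 0x3D007  P=1,RW=1,US=1,PS=0
  L3 @0x3D[9] → 0x2D004  P=0,RW=0,US=1,PS=0
  ✗ PAGE_NOT_PRESENT  [4 reads]
#2 VA=0xC02C2E01FA6 (r,kernel):
  L0 @0x2B[24] → 0x3F007  P=1,RW=1,US=1,PS=0
  L1 @0x3F[11] → 0x43007  P=1,RW=1,US=1,PS=0
  L2 @0x43[23] → 0x46007  P=1,RW=1,US=1,PS=0
  L3 @0x46[1] → 0x47007  P=1,RW=1,US=1,PS=0
  ✓ 0x47FA6  — 4 lookups

Access #0 fault: NONE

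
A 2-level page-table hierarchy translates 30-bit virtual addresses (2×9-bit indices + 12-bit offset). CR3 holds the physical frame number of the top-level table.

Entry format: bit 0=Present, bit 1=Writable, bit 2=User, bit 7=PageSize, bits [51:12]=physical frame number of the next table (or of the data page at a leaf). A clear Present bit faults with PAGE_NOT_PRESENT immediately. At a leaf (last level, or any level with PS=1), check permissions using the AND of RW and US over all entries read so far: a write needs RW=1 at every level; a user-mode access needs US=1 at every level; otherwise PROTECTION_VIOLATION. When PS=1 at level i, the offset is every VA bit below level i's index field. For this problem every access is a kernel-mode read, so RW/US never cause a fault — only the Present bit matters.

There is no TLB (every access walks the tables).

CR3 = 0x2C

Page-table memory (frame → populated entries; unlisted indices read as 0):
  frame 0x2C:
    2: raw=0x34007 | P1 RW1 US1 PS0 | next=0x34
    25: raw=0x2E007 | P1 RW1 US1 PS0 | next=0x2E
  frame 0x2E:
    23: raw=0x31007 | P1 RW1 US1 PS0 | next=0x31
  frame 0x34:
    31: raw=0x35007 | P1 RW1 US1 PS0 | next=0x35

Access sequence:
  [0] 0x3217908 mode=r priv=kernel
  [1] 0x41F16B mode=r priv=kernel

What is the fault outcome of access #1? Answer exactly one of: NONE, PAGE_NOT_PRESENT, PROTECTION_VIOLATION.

Walk each access:
#0 VA=0x3217908 (r,kernel):
  L0: frame=0x2C idx=25 entry=0x2E007 [P=1 RW=1 US=1 PS=0]
  L1: frame=0x2E idx=23 entry=0x31007 [P=1 RW=1 US=1 PS=0]
  → PA=0x31908  (2 entries read)
#1 VA=0x41F16B (r,kernel):
  L0: frame=0x2C idx=2 entry=0x34007 [P=1 RW=1 US=1 PS=0]
  L1: frame=0x34 idx=31 entry=0x35007 [P=1 RW=1 US=1 PS=0]
  → PA=0x3516B  (2 entries read)

Access #1 fault: NONE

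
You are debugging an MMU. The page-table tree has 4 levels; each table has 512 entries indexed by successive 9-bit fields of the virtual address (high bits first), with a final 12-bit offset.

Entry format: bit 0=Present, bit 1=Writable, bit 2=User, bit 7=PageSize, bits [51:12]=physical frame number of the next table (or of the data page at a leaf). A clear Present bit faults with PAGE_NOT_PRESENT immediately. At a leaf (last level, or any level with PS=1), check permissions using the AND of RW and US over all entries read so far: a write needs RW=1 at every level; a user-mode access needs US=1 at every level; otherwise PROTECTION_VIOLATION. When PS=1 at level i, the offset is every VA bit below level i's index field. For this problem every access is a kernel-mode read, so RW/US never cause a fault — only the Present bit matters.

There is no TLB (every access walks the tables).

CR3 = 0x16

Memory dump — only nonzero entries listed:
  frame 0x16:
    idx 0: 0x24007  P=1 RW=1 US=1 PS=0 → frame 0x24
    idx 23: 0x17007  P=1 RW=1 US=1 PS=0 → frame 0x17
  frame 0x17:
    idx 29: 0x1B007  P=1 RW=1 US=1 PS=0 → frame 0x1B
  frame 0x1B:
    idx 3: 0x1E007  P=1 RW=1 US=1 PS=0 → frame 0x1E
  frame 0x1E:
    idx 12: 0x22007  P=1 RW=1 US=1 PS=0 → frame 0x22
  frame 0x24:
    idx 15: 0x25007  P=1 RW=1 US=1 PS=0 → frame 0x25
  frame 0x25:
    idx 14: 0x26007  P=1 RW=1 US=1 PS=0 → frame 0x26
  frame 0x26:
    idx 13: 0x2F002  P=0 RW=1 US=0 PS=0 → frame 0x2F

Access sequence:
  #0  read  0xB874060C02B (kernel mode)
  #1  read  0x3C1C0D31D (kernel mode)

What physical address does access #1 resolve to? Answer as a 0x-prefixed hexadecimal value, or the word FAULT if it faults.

Per-access translation:
#0 VA=0xB874060C02B (r,kernel):
  L0: frame=0x16 idx=23 entry=0x17007 [P=1 RW=1 US=1 PS=0]
  L1: frame=0x17 idx=29 entry=0x1B007 [P=1 RW=1 US=1 PS=0]
  L2: frame=0x1B idx=3 entry=0x1E007 [P=1 RW=1 US=1 PS=0]
  L3: frame=0x1E idx=12 entry=0x22007 [P=1 RW=1 US=1 PS=0]
  ⇒ phys 0x2202B  [4 reads]
#1 VA=0x3C1C0D31D (r,kernel):
  L0: frame=0x16 idx=0 entry=0x24007 [P=1 RW=1 US=1 PS=0]
  L1: frame=0x24 idx=15 entry=0x25007 [P=1 RW=1 US=1 PS=0]
  L2: frame=0x25 idx=14 entry=0x26007 [P=1 RW=1 US=1 PS=0]
  L3: frame=0x26 idx=13 entry=0x2F002 [P=0 RW=1 US=0 PS=0]
  ✗ PAGE_NOT_PRESENT  [4 reads]

Access #1 PA: FAULT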